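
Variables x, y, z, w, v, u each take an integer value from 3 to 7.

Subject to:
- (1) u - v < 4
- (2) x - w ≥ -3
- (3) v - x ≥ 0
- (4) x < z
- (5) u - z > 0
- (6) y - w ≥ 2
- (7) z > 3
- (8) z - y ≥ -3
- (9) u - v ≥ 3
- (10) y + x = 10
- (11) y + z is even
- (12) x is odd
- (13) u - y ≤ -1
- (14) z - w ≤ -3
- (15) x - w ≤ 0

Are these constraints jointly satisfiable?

Unsatisfiable

Constraints 2, 3, 8, 9, 13, and 14 give y − u ≥ 1, u − v ≥ 3, v − x ≥ 0, x − w ≥ -3, w − z ≥ 3, z − y ≥ -3.
Adding all 6 inequalities: the left sides telescope to 0, and the right sides sum to 1 + 3 + 0 + (-3) + 3 + (-3) = 1. So 0 ≥ 1, which is false.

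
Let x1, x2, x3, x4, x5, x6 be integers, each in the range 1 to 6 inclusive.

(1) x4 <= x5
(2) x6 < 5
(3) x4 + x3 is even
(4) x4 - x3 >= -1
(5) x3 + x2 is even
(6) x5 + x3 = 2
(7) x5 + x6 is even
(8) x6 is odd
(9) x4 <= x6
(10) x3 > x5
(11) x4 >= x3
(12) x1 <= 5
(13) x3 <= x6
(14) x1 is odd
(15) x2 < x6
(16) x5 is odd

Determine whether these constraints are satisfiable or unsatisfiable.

Unsatisfiable

Constraints 1, 10, and 11 give x5 < x3, x3 ≤ x4, x4 ≤ x5. Chaining: x5 < x3 ≤ x4 ≤ x5, which forces x5 < x5 — impossible.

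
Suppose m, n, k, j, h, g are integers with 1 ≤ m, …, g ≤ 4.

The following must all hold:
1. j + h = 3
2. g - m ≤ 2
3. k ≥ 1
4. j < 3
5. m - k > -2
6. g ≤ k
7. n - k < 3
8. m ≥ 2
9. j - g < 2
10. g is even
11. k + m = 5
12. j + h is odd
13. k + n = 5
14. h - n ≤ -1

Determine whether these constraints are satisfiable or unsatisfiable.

The assignment m = 3, n = 3, k = 2, j = 1, h = 2, g = 2 works:
  constraint 1 holds since j + h = 3.
  constraint 2 holds since g - m = -1.
  constraint 5 holds since m - k = 1.
The rest check out directly.

Satisfiable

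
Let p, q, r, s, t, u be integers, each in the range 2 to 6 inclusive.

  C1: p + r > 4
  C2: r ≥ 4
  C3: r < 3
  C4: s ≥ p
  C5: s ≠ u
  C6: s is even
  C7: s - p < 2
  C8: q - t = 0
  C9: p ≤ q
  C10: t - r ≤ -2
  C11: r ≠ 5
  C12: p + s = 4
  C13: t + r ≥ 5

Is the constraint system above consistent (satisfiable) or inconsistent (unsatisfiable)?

Unsatisfiable

From constraint 2: r ≥ 4. From constraint 3: r ≤ 2. But 2 < 4, so no value of r works.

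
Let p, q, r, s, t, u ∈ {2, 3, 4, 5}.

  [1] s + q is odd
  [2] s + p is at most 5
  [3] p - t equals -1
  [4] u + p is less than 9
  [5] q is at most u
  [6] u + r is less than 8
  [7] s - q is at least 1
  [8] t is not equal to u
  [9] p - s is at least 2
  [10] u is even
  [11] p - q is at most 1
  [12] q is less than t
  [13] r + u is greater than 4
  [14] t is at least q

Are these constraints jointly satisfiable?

Constraints 7, 9, and 11 give p − s ≥ 2, s − q ≥ 1, q − p ≥ -1.
Adding all 3 inequalities: the left sides telescope to 0, and the right sides sum to 2 + 1 + (-1) = 2. So 0 ≥ 2, which is false.

Unsatisfiable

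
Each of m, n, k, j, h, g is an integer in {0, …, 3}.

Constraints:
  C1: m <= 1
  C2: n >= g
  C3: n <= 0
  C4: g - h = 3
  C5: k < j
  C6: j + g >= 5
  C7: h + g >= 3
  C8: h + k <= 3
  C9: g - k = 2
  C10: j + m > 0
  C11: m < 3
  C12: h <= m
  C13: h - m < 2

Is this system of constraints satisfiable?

From constraints 1 and 12: h ≤ m ≤ 1. From constraints 2 and 3: g ≤ n ≤ 0. Hence h + g ≤ 1. But constraint 7 requires h + g ≥ 3, and 3 > 1. Contradiction.

Unsatisfiable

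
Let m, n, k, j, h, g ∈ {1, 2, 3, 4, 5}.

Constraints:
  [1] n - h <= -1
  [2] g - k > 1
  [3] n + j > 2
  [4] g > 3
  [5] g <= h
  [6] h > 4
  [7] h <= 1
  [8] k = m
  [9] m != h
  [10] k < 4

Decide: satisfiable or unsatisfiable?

From constraint 4: g ≥ 4. From constraints 5 and 7: g ≤ h and h ≤ 1, so g ≤ 1. But 1 < 4, so no value of g works.

Unsatisfiable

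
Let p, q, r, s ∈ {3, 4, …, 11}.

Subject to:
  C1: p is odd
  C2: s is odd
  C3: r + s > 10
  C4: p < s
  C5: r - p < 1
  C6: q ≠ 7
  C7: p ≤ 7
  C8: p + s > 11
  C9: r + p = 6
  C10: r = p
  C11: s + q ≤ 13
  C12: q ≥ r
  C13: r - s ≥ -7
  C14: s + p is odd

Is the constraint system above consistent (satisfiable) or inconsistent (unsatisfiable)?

Constraint 2 makes s odd and constraint 1 makes p odd, so s + p must be even. Constraint 14 says s + p is odd — contradiction.

Unsatisfiable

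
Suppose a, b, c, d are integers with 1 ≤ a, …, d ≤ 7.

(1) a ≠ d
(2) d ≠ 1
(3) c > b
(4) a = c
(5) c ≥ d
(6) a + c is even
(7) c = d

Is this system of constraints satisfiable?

Unsatisfiable

From constraints 4 and 7, a = c = d, so a = d. But constraint 1 says a ≠ d. Contradiction.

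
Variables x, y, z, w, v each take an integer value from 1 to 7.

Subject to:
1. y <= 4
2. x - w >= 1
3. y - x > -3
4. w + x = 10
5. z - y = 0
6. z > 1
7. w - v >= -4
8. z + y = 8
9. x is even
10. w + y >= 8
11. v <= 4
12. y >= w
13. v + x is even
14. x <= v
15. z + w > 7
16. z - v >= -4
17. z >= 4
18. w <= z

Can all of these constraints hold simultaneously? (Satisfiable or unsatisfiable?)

Unsatisfiable

From constraints 1 and 12: w ≤ y ≤ 4. From constraints 11 and 14: x ≤ v ≤ 4. Hence w + x ≤ 8. But constraint 4 requires w + x = 10, and 10 > 8. Contradiction.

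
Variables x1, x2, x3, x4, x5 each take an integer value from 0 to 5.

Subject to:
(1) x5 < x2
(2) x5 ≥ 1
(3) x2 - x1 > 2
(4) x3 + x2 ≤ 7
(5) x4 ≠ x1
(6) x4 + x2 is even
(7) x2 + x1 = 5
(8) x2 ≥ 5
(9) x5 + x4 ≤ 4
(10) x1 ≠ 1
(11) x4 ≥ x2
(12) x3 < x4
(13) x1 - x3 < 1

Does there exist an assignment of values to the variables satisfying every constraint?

Unsatisfiable

From constraint 2: x5 ≥ 1. From constraints 8 and 11: x4 ≥ x2 ≥ 5. Hence x5 + x4 ≥ 6. But constraint 9 requires x5 + x4 ≤ 4, and 4 < 6. Contradiction.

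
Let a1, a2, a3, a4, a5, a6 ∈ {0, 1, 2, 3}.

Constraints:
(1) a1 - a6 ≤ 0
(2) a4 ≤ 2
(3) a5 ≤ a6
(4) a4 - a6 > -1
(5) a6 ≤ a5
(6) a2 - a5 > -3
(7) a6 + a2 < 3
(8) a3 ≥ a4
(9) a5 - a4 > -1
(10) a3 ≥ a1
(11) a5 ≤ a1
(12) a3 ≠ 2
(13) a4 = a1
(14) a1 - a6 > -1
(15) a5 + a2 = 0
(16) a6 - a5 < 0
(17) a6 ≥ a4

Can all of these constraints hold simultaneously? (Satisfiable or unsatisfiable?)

Unsatisfiable

Constraints 1, 11, and 16 give a6 < a5, a5 ≤ a1, a1 ≤ a6. Chaining: a6 < a5 ≤ a1 ≤ a6, which forces a6 < a6 — impossible.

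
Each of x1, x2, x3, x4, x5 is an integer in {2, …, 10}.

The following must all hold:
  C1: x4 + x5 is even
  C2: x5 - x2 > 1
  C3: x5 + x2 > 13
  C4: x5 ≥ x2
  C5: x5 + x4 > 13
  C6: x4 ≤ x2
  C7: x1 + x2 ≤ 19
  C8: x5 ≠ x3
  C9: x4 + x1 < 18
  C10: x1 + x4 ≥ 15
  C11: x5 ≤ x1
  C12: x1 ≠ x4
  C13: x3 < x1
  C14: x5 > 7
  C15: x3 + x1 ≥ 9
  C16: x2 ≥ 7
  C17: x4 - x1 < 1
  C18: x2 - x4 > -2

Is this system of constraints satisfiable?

Satisfiable

The assignment x1 = 9, x2 = 7, x3 = 3, x4 = 7, x5 = 9 works:
  constraint 2 holds since x5 - x2 = 2.
  constraint 3 holds since x5 + x2 = 16.
  constraint 5 holds since x5 + x4 = 16.
The rest check out directly.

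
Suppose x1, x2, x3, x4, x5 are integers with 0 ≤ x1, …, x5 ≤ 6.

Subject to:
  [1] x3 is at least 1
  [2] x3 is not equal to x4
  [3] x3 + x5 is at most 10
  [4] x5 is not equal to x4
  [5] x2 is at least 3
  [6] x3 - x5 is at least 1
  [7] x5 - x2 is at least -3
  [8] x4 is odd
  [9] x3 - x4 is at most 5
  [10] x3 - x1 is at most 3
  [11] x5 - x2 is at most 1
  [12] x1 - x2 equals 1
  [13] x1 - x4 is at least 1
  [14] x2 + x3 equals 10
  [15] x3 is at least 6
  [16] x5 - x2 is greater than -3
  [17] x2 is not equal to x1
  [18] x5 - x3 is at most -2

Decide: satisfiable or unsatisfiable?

Satisfiable

Try x1 = 5, x2 = 4, x3 = 6, x4 = 1, x5 = 4.
Check constraint 3: x3 + x5 = 10; constraint 6: x3 - x5 = 2. The remaining constraints are straightforward to verify.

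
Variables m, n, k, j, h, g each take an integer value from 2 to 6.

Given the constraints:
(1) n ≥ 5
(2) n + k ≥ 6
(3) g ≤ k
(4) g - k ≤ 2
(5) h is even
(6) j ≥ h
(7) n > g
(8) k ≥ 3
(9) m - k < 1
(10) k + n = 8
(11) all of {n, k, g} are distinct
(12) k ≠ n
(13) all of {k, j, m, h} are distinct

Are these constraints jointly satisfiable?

Take m = 2, n = 5, k = 3, j = 5, h = 4, g = 2. Then constraint 2: n + k = 8; constraint 4: g - k = -1; constraint 9: m - k = -1, and every other listed constraint is also met.

Satisfiable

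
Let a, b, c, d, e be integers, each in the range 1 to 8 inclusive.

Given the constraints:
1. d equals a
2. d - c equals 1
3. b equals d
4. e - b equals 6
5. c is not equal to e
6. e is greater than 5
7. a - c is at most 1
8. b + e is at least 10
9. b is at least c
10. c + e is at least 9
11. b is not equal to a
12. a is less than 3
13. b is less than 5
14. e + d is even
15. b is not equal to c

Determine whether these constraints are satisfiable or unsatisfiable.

Unsatisfiable

From constraints 1 and 3, b = d = a, so b = a. But constraint 11 says b ≠ a. Contradiction.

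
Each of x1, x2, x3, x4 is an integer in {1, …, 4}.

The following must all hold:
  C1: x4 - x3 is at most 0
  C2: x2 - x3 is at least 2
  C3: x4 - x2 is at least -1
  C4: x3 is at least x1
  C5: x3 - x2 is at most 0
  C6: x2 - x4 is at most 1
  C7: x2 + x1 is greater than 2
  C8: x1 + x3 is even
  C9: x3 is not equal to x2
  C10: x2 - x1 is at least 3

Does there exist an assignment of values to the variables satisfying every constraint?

Constraints 1, 2, and 6 give x4 − x2 ≥ -1, x2 − x3 ≥ 2, x3 − x4 ≥ 0.
Adding all 3 inequalities: the left sides telescope to 0, and the right sides sum to (-1) + 2 + 0 = 1. So 0 ≥ 1, which is false.

Unsatisfiable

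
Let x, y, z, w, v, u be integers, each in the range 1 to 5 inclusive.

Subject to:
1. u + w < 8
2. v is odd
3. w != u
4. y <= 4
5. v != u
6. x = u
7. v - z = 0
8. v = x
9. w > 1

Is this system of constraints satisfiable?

From constraints 6 and 8, v = x = u, so v = u. But constraint 5 says v ≠ u. Contradiction.

Unsatisfiable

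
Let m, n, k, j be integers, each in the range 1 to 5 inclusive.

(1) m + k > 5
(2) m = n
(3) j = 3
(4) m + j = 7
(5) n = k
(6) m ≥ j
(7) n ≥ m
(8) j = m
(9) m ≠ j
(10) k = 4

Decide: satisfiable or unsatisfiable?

Unsatisfiable

Constraint 3 fixes j = 3 and constraint 10 fixes k = 4. Constraints 2, 5, and 8 give j = m = n = k, so j = k. But 3 ≠ 4 — contradiction.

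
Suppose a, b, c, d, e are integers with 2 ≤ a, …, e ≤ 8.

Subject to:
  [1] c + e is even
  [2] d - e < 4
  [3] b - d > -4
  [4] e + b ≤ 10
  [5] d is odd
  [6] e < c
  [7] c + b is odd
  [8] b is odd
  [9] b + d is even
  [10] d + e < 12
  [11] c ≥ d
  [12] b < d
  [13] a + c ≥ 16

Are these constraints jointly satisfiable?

Satisfiable

The assignment a = 8, b = 5, c = 8, d = 7, e = 4 works:
  constraint 2 holds since d - e = 3.
  constraint 3 holds since b - d = -2.
The rest check out directly.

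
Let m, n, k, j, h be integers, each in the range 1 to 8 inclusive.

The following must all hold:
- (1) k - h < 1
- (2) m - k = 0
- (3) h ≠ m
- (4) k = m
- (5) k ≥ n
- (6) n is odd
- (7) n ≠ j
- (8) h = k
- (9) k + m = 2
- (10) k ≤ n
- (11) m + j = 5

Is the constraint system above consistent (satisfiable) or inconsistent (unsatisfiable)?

From constraints 4 and 8, h = k = m, so h = m. But constraint 3 says h ≠ m. Contradiction.

Unsatisfiable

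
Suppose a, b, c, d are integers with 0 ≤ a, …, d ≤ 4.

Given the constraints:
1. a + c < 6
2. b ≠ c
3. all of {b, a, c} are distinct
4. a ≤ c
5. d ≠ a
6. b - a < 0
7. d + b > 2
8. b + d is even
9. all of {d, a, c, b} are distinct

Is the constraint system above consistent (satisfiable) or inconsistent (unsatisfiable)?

Satisfiable

Try a = 2, b = 0, c = 3, d = 4.
Check constraint 1: a + c = 5; constraint 6: b - a = -2; constraint 7: d + b = 4. The remaining constraints are straightforward to verify.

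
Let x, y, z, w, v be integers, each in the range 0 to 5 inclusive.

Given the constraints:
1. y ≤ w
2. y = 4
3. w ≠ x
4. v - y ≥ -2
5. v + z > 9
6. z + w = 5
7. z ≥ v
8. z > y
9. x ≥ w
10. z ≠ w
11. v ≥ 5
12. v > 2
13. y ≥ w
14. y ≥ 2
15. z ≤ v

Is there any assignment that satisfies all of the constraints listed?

From constraints 7 and 11: z ≥ v ≥ 5. From constraints 1 and 14: w ≥ y ≥ 2. Hence z + w ≥ 7. But constraint 6 requires z + w = 5, and 5 < 7. Contradiction.

Unsatisfiable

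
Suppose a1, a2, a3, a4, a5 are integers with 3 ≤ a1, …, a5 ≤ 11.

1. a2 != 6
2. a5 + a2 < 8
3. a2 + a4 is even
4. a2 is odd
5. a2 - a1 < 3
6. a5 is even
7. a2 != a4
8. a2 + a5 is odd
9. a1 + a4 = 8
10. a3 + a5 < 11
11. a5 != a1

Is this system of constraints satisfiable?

Take a1 = 3, a2 = 3, a3 = 4, a4 = 5, a5 = 4. Then constraint 2: a5 + a2 = 7; constraint 5: a2 - a1 = 0, and every other listed constraint is also met.

Satisfiable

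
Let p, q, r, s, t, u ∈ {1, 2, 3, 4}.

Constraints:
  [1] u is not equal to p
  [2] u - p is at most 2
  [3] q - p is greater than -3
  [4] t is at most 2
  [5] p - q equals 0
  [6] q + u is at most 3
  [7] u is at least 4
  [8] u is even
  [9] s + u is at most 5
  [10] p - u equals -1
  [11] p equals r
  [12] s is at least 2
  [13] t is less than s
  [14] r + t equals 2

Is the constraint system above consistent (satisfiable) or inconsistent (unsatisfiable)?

Unsatisfiable

From constraint 12: s ≥ 2. From constraint 7: u ≥ 4. Hence s + u ≥ 6. But constraint 9 requires s + u ≤ 5, and 5 < 6. Contradiction.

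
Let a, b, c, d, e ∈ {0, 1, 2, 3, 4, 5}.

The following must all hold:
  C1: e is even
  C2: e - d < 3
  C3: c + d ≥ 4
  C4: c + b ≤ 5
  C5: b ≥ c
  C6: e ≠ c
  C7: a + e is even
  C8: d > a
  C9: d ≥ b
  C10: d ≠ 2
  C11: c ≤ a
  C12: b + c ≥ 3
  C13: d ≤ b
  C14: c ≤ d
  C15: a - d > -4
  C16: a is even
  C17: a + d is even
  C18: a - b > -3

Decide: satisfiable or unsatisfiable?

One satisfying assignment is a = 2, b = 4, c = 0, d = 4, e = 4.
For the less obvious constraints — constraint 2: e - d = 0; constraint 3: c + d = 4; constraint 4: c + b = 4 — and the others hold by inspection.

Satisfiable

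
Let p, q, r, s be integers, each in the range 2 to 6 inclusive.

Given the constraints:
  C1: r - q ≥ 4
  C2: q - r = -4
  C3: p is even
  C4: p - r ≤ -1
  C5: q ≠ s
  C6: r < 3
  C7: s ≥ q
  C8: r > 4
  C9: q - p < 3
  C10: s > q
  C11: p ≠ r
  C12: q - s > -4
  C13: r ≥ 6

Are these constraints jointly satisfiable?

From constraint 8: r ≥ 5. From constraint 6: r ≤ 2. But 2 < 5, so no value of r works.

Unsatisfiable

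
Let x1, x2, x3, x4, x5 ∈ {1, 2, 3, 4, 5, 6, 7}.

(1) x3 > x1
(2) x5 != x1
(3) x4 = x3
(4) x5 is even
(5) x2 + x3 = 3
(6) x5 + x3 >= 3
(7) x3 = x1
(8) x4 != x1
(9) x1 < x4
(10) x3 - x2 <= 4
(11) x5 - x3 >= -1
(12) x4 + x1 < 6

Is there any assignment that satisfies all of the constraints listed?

Unsatisfiable

From constraints 3 and 7, x4 = x3 = x1, so x4 = x1. But constraint 8 says x4 ≠ x1. Contradiction.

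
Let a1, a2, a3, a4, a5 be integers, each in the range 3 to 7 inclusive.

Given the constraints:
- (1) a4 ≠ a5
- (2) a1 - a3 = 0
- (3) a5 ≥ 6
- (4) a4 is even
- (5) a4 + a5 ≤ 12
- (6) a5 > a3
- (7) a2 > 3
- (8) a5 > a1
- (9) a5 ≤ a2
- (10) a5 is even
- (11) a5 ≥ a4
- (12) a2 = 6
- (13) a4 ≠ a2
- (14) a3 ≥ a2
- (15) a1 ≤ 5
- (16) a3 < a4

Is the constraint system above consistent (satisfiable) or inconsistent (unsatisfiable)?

Constraints 9, 11, 14, and 16 give a3 < a4, a4 ≤ a5, a5 ≤ a2, a2 ≤ a3. Chaining: a3 < a4 ≤ a5 ≤ a2 ≤ a3, which forces a3 < a3 — impossible.

Unsatisfiable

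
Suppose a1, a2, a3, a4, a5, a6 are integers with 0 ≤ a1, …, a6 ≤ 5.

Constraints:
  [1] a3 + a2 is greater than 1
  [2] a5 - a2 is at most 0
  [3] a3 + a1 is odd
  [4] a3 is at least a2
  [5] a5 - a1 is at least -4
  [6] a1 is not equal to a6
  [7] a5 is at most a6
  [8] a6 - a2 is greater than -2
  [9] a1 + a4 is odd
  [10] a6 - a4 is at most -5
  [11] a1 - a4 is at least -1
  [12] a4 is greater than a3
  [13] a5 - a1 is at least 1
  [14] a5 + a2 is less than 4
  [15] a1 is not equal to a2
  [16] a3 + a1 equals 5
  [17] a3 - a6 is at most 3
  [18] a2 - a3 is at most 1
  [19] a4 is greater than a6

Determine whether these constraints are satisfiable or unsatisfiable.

Unsatisfiable

Constraints 2, 10, 11, 13, 17, and 18 give a6 − a3 ≥ -3, a3 − a2 ≥ -1, a2 − a5 ≥ 0, a5 − a1 ≥ 1, a1 − a4 ≥ -1, a4 − a6 ≥ 5.
Adding all 6 inequalities: the left sides telescope to 0, and the right sides sum to (-3) + (-1) + 0 + 1 + (-1) + 5 = 1. So 0 ≥ 1, which is false.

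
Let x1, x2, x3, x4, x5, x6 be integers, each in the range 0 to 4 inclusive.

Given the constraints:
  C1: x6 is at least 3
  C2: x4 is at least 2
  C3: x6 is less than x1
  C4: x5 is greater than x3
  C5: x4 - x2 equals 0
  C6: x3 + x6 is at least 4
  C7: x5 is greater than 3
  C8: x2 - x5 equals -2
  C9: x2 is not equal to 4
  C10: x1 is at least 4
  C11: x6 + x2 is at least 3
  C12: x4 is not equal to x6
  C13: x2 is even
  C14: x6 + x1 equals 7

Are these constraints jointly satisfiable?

Satisfiable

The assignment x1 = 4, x2 = 2, x3 = 1, x4 = 2, x5 = 4, x6 = 3 works:
  constraint 5 holds since x4 - x2 = 0.
  constraint 6 holds since x3 + x6 = 4.
  constraint 8 holds since x2 - x5 = -2.
The rest check out directly.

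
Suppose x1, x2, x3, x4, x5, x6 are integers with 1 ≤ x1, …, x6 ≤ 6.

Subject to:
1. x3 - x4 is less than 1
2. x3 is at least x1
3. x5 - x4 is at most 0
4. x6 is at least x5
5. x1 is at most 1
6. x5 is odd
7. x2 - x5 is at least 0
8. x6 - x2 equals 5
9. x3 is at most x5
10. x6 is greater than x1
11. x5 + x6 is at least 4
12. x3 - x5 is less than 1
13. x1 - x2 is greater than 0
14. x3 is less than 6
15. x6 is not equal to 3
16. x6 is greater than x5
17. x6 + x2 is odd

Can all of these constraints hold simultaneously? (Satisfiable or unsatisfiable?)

Constraints 2, 7, 9, and 13 give x5 ≤ x2, x2 < x1, x1 ≤ x3, x3 ≤ x5. Chaining: x5 ≤ x2 < x1 ≤ x3 ≤ x5, which forces x5 < x5 — impossible.

Unsatisfiable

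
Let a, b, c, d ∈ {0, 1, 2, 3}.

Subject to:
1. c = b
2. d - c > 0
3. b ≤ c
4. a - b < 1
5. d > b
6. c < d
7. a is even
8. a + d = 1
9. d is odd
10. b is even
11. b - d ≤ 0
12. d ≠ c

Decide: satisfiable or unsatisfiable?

Satisfiable

One satisfying assignment is a = 0, b = 0, c = 0, d = 1.
For the less obvious constraints — constraint 2: d - c = 1; constraint 4: a - b = 0; constraint 8: a + d = 1 — and the others hold by inspection.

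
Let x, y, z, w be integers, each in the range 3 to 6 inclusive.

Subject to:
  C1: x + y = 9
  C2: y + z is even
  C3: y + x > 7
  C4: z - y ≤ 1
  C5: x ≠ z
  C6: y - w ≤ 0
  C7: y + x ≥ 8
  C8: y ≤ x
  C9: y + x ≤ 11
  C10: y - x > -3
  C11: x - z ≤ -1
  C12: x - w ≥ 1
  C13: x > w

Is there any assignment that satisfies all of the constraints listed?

Constraints 4, 6, 11, and 12 give x − w ≥ 1, w − y ≥ 0, y − z ≥ -1, z − x ≥ 1.
Adding all 4 inequalities: the left sides telescope to 0, and the right sides sum to 1 + 0 + (-1) + 1 = 1. So 0 ≥ 1, which is false.

Unsatisfiable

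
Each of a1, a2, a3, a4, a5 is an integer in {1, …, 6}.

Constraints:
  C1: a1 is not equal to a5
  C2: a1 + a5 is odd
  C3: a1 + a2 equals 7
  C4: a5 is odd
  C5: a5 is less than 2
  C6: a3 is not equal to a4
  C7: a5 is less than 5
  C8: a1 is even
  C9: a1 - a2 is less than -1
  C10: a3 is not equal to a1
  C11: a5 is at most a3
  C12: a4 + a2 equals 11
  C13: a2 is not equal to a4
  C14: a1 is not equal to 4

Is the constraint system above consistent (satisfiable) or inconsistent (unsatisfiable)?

One satisfying assignment is a1 = 2, a2 = 5, a3 = 3, a4 = 6, a5 = 1.
For the less obvious constraints — constraint 3: a1 + a2 = 7; constraint 9: a1 - a2 = -3; constraint 12: a4 + a2 = 11 — and the others hold by inspection.

Satisfiable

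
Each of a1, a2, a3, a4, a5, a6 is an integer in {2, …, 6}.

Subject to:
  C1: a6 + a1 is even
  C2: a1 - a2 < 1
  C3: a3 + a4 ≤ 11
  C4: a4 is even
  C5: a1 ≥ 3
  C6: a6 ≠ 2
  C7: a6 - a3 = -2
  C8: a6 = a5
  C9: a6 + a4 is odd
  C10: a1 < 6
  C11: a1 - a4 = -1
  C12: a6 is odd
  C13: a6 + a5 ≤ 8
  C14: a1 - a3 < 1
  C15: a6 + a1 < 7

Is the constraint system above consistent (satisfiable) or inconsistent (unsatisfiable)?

Satisfiable

Try a1 = 3, a2 = 3, a3 = 5, a4 = 4, a5 = 3, a6 = 3.
Check constraint 2: a1 - a2 = 0; constraint 3: a3 + a4 = 9; constraint 7: a6 - a3 = -2. The remaining constraints are straightforward to verify.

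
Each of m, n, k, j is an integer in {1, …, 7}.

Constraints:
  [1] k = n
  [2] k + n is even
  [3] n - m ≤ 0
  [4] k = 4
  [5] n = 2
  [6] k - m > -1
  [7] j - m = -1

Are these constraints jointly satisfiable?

Unsatisfiable

Constraint 4 fixes k = 4 and constraint 5 fixes n = 2, but constraint 1 requires k = n. Since 4 ≠ 2, contradiction.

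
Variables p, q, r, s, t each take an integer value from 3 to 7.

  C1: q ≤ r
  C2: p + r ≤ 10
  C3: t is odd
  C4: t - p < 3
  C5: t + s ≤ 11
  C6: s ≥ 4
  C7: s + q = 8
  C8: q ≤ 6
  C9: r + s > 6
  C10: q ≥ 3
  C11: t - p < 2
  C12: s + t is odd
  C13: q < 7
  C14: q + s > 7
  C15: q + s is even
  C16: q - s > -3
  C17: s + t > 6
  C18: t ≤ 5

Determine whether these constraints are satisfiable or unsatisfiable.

Setting (p, q, r, s, t) = (4, 4, 4, 4, 5) satisfies everything: constraint 2: p + r = 8; constraint 4: t - p = 1; constraint 5: t + s = 9, and the others follow.

Satisfiable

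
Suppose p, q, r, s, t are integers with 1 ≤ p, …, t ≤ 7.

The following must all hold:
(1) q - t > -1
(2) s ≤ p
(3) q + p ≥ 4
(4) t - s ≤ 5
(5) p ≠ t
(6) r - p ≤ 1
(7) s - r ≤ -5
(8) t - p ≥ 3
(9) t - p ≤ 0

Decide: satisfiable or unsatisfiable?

Constraints 4, 6, 7, and 8 give p − r ≥ -1, r − s ≥ 5, s − t ≥ -5, t − p ≥ 3.
Adding all 4 inequalities: the left sides telescope to 0, and the right sides sum to (-1) + 5 + (-5) + 3 = 2. So 0 ≥ 2, which is false.

Unsatisfiable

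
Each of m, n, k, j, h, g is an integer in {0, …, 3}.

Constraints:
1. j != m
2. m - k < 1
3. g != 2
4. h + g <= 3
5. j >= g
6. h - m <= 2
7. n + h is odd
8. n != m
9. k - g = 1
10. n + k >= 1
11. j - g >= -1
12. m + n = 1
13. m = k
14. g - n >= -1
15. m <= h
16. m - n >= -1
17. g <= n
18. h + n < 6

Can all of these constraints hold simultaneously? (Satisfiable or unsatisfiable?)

Satisfiable

Setting (m, n, k, j, h, g) = (1, 0, 1, 0, 3, 0) satisfies everything: constraint 2: m - k = 0; constraint 4: h + g = 3; constraint 6: h - m = 2, and the others follow.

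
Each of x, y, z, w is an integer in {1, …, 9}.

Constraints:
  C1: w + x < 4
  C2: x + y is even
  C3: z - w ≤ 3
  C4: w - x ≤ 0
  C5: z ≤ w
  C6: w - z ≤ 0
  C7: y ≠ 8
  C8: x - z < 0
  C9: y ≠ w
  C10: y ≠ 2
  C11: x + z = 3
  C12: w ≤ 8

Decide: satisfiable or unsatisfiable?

Unsatisfiable

Constraints 4, 5, and 8 give z ≤ w, w ≤ x, x < z. Chaining: z ≤ w ≤ x < z, which forces z < z — impossible.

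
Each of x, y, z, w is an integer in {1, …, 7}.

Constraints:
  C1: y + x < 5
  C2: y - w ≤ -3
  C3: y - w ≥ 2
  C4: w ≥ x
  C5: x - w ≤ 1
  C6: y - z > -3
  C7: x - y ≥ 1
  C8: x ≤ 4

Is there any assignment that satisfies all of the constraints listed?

Constraints 3, 5, and 7 give y − w ≥ 2, w − x ≥ -1, x − y ≥ 1.
Adding all 3 inequalities: the left sides telescope to 0, and the right sides sum to 2 + (-1) + 1 = 2. So 0 ≥ 2, which is false.

Unsatisfiable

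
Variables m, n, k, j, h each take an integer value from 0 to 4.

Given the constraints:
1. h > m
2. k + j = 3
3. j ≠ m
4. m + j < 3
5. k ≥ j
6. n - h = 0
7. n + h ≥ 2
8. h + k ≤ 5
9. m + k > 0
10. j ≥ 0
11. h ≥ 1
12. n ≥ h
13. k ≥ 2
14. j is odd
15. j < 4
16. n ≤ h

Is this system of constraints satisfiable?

Satisfiable

Setting (m, n, k, j, h) = (0, 1, 2, 1, 1) satisfies everything: constraint 2: k + j = 3; constraint 4: m + j = 1, and the others follow.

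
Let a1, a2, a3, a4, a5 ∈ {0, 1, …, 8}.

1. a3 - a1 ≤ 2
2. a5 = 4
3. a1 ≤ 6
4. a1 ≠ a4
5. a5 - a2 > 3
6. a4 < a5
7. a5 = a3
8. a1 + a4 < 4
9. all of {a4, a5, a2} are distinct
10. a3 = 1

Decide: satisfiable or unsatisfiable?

Constraint 2 fixes a5 = 4 and constraint 10 fixes a3 = 1, but constraint 7 requires a5 = a3. Since 4 ≠ 1, contradiction.

Unsatisfiable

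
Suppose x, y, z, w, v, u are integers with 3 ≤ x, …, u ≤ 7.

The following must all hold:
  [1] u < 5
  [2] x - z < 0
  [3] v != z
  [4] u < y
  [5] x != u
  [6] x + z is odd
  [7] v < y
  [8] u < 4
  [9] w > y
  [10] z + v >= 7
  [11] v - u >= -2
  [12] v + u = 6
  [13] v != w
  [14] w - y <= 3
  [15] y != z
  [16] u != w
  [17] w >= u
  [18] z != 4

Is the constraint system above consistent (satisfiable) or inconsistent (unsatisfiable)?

Setting (x, y, z, w, v, u) = (4, 6, 7, 7, 3, 3) satisfies everything: constraint 2: x - z = -3; constraint 10: z + v = 10, and the others follow.

Satisfiable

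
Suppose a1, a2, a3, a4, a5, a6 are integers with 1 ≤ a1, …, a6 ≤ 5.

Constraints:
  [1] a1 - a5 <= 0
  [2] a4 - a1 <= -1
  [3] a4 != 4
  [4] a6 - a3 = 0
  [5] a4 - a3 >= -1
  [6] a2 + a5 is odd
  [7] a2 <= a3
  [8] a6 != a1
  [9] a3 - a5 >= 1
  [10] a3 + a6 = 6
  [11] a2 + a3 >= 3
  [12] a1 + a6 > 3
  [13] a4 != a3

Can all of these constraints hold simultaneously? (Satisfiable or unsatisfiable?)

Unsatisfiable

Constraints 1, 2, 5, and 9 give a4 − a3 ≥ -1, a3 − a5 ≥ 1, a5 − a1 ≥ 0, a1 − a4 ≥ 1.
Adding all 4 inequalities: the left sides telescope to 0, and the right sides sum to (-1) + 1 + 0 + 1 = 1. So 0 ≥ 1, which is false.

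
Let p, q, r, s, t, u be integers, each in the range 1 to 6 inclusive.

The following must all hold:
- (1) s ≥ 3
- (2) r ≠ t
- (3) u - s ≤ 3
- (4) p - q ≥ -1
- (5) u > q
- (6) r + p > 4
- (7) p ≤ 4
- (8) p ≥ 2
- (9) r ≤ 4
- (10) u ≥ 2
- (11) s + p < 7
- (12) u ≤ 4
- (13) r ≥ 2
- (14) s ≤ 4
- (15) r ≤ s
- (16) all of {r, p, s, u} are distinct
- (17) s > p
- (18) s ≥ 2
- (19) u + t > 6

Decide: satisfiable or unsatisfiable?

Unsatisfiable

Constraints 7, 8, 9, 10, 12, 13, 14, and 18 confine each of r, p, s, u to the 3 values {2, …, 4}.
Constraint 16 requires all 4 of them to be distinct, but only 3 values are available — impossible by the pigeonhole principle.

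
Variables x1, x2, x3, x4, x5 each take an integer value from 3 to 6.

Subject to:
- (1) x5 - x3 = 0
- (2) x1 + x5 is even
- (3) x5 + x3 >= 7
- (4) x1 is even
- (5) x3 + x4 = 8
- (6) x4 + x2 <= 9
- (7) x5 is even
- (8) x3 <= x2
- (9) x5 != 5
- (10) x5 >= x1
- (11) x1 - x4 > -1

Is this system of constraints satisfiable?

Satisfiable

The assignment x1 = 4, x2 = 4, x3 = 4, x4 = 4, x5 = 4 works:
  constraint 1 holds since x5 - x3 = 0.
  constraint 3 holds since x5 + x3 = 8.
  constraint 5 holds since x3 + x4 = 8.
The rest check out directly.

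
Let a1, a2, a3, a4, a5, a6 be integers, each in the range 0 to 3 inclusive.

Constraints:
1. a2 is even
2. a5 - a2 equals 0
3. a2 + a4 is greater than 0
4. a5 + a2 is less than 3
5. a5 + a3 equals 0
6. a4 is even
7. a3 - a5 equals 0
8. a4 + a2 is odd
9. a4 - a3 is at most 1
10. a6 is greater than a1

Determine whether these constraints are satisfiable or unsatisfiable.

Constraint 6 makes a4 even and constraint 1 makes a2 even, so a4 + a2 must be even. Constraint 8 says a4 + a2 is odd — contradiction.

Unsatisfiable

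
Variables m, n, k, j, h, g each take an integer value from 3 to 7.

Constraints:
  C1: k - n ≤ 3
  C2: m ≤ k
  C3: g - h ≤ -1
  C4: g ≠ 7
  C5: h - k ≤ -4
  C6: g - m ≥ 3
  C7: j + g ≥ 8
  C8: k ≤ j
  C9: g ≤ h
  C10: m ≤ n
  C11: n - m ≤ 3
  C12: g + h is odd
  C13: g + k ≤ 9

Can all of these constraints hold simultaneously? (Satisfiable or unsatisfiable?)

Constraints 1, 3, 5, 6, and 11 give h − g ≥ 1, g − m ≥ 3, m − n ≥ -3, n − k ≥ -3, k − h ≥ 4.
Adding all 5 inequalities: the left sides telescope to 0, and the right sides sum to 1 + 3 + (-3) + (-3) + 4 = 2. So 0 ≥ 2, which is false.

Unsatisfiable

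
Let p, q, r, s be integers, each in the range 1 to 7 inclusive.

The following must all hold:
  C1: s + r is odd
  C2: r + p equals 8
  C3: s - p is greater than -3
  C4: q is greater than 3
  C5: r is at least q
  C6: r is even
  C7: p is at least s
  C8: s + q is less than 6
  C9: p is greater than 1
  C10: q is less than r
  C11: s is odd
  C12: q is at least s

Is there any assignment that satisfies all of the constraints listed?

Try p = 2, q = 4, r = 6, s = 1.
Check constraint 2: r + p = 8; constraint 3: s - p = -1; constraint 8: s + q = 5. The remaining constraints are straightforward to verify.

Satisfiable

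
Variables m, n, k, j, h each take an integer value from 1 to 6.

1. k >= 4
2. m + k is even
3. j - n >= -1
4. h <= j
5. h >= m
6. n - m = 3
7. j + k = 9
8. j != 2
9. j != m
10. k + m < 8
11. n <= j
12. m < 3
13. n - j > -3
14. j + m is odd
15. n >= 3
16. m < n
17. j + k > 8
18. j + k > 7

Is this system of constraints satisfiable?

One satisfying assignment is m = 1, n = 4, k = 5, j = 4, h = 1.
For the less obvious constraints — constraint 3: j - n = 0; constraint 6: n - m = 3 — and the others hold by inspection.

Satisfiable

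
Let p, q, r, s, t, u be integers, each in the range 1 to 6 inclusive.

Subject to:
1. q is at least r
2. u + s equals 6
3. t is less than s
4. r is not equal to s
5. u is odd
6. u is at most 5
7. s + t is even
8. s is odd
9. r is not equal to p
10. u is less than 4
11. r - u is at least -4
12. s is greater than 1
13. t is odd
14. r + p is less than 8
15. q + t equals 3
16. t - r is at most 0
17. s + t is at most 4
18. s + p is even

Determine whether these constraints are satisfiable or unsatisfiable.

Satisfiable

Take p = 3, q = 2, r = 2, s = 3, t = 1, u = 3. Then constraint 2: u + s = 6; constraint 11: r - u = -1, and every other listed constraint is also met.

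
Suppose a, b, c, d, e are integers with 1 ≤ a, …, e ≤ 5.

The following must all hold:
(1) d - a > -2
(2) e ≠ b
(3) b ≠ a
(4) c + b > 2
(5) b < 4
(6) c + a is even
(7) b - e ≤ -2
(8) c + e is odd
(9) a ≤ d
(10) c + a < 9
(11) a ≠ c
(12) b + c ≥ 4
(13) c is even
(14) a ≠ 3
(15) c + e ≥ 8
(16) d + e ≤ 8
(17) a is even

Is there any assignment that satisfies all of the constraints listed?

Satisfiable

Setting (a, b, c, d, e) = (2, 1, 4, 2, 5) satisfies everything: constraint 1: d - a = 0; constraint 4: c + b = 5; constraint 7: b - e = -4, and the others follow.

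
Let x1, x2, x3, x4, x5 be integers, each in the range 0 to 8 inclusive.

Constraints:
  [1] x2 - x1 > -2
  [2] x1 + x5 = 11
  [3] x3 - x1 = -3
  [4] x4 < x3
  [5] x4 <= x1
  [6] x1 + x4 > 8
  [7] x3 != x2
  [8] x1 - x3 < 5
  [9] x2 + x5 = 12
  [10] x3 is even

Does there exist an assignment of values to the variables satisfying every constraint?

Setting (x1, x2, x3, x4, x5) = (7, 8, 4, 3, 4) satisfies everything: constraint 1: x2 - x1 = 1; constraint 2: x1 + x5 = 11; constraint 3: x3 - x1 = -3, and the others follow.

Satisfiable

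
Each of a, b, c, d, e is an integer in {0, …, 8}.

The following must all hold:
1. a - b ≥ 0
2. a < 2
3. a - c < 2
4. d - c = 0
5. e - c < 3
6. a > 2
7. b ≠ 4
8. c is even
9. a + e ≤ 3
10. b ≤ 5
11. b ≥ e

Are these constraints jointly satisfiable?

Unsatisfiable

From constraint 6: a ≥ 3. From constraint 2: a ≤ 1. But 1 < 3, so no value of a works.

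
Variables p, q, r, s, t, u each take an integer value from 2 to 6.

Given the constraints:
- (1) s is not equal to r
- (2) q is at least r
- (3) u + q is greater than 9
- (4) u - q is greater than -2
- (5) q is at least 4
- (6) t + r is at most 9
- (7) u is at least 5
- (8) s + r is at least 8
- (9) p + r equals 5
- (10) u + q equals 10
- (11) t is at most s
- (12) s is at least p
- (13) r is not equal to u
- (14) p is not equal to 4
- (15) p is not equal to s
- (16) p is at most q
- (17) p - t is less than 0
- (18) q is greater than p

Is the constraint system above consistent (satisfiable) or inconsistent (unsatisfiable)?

Satisfiable

The assignment p = 3, q = 5, r = 2, s = 6, t = 6, u = 5 works:
  constraint 3 holds since u + q = 10.
  constraint 4 holds since u - q = 0.
  constraint 6 holds since t + r = 8.
The rest check out directly.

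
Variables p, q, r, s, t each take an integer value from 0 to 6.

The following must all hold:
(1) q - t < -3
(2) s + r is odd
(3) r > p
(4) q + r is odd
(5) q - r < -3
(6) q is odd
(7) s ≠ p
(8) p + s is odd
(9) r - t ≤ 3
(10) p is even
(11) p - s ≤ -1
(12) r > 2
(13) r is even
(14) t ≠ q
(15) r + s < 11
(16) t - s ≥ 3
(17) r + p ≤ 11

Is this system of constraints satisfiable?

Satisfiable

Setting (p, q, r, s, t) = (2, 1, 6, 3, 6) satisfies everything: constraint 1: q - t = -5; constraint 5: q - r = -5; constraint 9: r - t = 0, and the others follow.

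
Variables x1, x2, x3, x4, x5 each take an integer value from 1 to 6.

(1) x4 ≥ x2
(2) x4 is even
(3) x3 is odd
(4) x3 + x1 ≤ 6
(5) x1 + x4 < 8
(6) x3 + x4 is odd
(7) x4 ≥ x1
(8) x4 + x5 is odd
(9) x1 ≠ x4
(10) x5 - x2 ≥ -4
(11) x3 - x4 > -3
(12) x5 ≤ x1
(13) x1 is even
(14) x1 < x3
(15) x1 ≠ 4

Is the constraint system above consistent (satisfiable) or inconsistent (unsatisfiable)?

Satisfiable

Setting (x1, x2, x3, x4, x5) = (2, 3, 3, 4, 1) satisfies everything: constraint 4: x3 + x1 = 5; constraint 5: x1 + x4 = 6; constraint 10: x5 - x2 = -2, and the others follow.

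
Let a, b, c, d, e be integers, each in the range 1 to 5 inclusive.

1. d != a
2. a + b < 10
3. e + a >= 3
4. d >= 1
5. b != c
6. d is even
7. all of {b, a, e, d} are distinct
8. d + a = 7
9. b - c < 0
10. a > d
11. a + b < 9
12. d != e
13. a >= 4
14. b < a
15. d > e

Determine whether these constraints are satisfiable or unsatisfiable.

One satisfying assignment is a = 5, b = 3, c = 5, d = 2, e = 1.
For the less obvious constraints — constraint 2: a + b = 8; constraint 3: e + a = 6 — and the others hold by inspection.

Satisfiable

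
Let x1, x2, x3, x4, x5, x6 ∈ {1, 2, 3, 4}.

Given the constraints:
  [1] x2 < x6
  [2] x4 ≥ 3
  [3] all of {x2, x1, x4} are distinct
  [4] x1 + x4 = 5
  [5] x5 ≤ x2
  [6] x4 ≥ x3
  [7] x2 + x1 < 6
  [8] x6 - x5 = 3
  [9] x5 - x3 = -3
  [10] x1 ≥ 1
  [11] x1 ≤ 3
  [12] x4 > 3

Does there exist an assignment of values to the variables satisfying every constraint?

Satisfiable

The assignment x1 = 1, x2 = 2, x3 = 4, x4 = 4, x5 = 1, x6 = 4 works:
  constraint 4 holds since x1 + x4 = 5.
  constraint 7 holds since x2 + x1 = 3.
The rest check out directly.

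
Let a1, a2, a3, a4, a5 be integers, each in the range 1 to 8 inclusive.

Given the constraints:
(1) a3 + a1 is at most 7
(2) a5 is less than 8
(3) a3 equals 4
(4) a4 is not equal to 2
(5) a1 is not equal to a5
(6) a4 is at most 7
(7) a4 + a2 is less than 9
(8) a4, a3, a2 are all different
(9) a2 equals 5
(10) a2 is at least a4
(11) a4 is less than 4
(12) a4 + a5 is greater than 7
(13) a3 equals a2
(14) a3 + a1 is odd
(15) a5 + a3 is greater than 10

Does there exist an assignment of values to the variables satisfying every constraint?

Constraint 3 fixes a3 = 4 and constraint 9 fixes a2 = 5, but constraint 13 requires a3 = a2. Since 4 ≠ 5, contradiction.

Unsatisfiable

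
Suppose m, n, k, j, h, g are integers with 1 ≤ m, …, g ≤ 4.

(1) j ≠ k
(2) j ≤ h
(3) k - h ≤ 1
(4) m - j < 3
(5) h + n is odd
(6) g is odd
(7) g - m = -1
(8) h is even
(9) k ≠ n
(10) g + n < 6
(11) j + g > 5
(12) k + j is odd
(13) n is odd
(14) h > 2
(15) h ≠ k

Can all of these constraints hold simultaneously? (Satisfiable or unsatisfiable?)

Satisfiable

Setting (m, n, k, j, h, g) = (4, 1, 3, 4, 4, 3) satisfies everything: constraint 3: k - h = -1; constraint 4: m - j = 0; constraint 7: g - m = -1, and the others follow.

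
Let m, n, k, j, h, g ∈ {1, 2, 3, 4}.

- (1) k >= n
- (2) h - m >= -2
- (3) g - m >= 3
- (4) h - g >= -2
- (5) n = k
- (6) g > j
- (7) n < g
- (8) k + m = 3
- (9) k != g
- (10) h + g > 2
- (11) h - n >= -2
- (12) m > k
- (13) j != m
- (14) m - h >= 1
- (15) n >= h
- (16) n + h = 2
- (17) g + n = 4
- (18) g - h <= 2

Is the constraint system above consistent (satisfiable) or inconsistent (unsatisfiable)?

Unsatisfiable

Constraints 3, 14, and 18 give m − h ≥ 1, h − g ≥ -2, g − m ≥ 3.
Adding all 3 inequalities: the left sides telescope to 0, and the right sides sum to 1 + (-2) + 3 = 2. So 0 ≥ 2, which is false.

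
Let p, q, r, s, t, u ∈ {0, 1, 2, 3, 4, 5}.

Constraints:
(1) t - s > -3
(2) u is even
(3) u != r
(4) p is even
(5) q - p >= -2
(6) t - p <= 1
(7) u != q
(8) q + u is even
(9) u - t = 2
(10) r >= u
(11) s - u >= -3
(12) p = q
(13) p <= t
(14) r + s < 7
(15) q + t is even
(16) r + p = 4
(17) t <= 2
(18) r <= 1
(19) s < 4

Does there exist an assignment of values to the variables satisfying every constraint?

From constraint 18: r ≤ 1. From constraints 13 and 17: p ≤ t ≤ 2. Hence r + p ≤ 3. But constraint 16 requires r + p = 4, and 4 > 3. Contradiction.

Unsatisfiable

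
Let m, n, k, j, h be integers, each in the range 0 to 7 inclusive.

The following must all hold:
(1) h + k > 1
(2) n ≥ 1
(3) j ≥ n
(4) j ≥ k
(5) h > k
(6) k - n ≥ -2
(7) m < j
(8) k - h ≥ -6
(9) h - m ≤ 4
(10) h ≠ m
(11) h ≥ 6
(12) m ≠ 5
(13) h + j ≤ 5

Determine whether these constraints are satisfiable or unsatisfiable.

From constraint 11: h ≥ 6. From constraints 2 and 3: j ≥ n ≥ 1. Hence h + j ≥ 7. But constraint 13 requires h + j ≤ 5, and 5 < 7. Contradiction.

Unsatisfiable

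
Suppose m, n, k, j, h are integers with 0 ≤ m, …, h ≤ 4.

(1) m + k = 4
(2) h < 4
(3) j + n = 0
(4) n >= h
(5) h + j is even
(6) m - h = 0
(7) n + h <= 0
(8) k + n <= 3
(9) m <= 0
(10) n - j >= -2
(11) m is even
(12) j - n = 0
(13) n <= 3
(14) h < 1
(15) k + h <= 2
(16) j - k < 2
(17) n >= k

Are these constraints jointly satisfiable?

Unsatisfiable

From constraint 9: m ≤ 0. From constraints 13 and 17: k ≤ n ≤ 3. Hence m + k ≤ 3. But constraint 1 requires m + k = 4, and 4 > 3. Contradiction.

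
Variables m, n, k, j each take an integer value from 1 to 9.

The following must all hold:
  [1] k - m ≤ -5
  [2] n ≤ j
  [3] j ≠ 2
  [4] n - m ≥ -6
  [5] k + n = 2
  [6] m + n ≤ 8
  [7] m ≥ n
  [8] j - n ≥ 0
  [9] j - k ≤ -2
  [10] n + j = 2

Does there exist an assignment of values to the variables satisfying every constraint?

Constraints 1, 4, 8, and 9 give j − n ≥ 0, n − m ≥ -6, m − k ≥ 5, k − j ≥ 2.
Adding all 4 inequalities: the left sides telescope to 0, and the right sides sum to 0 + (-6) + 5 + 2 = 1. So 0 ≥ 1, which is false.

Unsatisfiable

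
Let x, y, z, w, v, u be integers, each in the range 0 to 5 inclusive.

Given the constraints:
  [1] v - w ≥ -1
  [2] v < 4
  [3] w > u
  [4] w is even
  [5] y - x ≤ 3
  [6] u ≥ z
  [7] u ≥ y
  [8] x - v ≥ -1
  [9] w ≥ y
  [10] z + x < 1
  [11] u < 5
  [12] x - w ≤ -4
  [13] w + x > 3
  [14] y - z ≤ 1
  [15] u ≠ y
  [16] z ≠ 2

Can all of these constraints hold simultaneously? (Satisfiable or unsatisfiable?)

Constraints 1, 8, and 12 give v − w ≥ -1, w − x ≥ 4, x − v ≥ -1.
Adding all 3 inequalities: the left sides telescope to 0, and the right sides sum to (-1) + 4 + (-1) = 2. So 0 ≥ 2, which is false.

Unsatisfiable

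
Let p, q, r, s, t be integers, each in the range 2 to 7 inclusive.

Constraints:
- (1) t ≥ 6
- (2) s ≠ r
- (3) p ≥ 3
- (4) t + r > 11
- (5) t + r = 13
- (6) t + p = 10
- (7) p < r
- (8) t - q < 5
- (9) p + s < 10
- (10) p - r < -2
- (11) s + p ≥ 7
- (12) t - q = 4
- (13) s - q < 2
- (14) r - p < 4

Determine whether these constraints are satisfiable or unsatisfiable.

Setting (p, q, r, s, t) = (4, 2, 7, 3, 6) satisfies everything: constraint 4: t + r = 13; constraint 5: t + r = 13, and the others follow.

Satisfiable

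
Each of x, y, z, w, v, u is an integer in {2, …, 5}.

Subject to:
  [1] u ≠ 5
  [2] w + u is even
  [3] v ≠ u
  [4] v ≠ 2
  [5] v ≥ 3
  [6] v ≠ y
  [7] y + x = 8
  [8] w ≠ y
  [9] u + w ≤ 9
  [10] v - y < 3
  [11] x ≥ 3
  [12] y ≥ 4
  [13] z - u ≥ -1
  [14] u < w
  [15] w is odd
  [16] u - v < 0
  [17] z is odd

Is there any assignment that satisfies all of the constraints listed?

One satisfying assignment is x = 4, y = 4, z = 3, w = 5, v = 5, u = 3.
For the less obvious constraints — constraint 7: y + x = 8; constraint 9: u + w = 8 — and the others hold by inspection.

Satisfiable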